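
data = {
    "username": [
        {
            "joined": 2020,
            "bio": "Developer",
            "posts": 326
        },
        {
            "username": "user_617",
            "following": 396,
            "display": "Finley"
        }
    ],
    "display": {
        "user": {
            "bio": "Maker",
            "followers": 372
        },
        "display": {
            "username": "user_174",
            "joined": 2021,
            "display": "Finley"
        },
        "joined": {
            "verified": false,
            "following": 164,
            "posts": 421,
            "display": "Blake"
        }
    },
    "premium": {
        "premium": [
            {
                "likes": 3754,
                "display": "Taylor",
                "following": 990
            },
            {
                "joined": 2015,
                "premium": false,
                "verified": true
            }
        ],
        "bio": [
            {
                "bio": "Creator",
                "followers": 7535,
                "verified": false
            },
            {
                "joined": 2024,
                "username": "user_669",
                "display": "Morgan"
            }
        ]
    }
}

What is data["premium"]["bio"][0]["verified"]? False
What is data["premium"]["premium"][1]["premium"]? False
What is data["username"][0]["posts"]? 326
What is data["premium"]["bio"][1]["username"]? "user_669"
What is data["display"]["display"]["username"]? "user_174"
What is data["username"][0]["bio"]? "Developer"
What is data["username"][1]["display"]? "Finley"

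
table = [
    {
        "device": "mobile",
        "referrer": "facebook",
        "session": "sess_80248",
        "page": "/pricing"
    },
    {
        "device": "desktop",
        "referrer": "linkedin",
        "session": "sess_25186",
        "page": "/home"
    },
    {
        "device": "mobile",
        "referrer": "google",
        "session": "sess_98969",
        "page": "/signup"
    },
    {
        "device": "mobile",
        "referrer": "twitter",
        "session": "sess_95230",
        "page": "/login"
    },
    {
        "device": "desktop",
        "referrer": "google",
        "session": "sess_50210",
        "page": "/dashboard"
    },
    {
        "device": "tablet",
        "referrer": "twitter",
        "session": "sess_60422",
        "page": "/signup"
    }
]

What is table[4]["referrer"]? "google"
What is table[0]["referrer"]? "facebook"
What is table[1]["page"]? "/home"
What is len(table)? 6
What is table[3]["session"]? "sess_95230"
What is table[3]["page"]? "/login"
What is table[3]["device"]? "mobile"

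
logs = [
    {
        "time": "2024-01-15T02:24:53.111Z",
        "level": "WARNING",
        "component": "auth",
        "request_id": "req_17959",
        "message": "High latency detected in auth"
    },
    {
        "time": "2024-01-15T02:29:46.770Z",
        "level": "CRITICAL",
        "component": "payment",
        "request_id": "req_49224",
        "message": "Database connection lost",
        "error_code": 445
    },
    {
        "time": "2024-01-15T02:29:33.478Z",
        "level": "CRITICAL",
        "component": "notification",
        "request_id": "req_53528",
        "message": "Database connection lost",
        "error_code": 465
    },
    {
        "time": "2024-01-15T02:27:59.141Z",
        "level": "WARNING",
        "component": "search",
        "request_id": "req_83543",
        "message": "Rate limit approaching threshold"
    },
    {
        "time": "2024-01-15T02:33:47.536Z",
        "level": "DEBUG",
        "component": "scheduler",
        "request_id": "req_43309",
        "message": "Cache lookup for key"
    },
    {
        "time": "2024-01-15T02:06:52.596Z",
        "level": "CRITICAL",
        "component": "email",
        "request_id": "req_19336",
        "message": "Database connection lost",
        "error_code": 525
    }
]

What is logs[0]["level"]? "WARNING"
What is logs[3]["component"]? "search"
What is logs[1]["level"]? "CRITICAL"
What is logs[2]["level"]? "CRITICAL"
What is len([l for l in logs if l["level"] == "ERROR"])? 0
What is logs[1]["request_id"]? "req_49224"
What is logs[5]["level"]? "CRITICAL"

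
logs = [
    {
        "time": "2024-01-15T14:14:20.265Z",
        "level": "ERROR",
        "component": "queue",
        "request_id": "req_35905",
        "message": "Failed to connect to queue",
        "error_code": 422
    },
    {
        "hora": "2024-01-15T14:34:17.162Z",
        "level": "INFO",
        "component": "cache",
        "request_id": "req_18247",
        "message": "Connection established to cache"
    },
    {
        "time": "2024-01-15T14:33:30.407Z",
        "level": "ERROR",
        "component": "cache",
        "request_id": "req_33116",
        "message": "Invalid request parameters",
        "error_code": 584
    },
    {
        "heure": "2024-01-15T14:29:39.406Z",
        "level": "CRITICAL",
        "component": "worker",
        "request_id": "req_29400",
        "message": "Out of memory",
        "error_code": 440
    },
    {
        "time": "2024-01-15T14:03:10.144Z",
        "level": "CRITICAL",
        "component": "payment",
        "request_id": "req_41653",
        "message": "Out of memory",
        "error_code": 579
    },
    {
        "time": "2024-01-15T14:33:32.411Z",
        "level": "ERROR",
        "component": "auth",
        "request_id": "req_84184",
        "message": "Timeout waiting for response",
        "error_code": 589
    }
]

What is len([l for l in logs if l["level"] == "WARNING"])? 0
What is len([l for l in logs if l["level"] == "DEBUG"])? 0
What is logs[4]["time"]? "2024-01-15T14:03:10.144Z"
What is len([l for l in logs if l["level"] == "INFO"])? 1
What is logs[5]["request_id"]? "req_84184"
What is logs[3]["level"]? "CRITICAL"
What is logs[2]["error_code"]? 584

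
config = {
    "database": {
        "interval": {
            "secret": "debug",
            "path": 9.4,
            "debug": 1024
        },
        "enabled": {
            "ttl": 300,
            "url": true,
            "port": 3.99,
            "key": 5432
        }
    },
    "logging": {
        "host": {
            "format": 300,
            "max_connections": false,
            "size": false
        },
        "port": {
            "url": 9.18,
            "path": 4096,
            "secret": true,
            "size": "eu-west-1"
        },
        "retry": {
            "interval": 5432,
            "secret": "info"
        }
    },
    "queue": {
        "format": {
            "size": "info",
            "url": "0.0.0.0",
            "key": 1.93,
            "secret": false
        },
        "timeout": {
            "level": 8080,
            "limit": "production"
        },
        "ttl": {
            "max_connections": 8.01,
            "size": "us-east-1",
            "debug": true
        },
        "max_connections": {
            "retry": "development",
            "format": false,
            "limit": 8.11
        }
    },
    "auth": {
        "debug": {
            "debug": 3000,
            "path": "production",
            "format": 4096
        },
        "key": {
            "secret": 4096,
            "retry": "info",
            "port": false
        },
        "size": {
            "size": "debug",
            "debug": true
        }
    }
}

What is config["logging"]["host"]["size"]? False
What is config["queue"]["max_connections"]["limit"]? 8.11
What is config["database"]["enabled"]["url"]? True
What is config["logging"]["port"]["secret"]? True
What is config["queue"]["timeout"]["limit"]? "production"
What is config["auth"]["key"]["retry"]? "info"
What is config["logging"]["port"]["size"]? "eu-west-1"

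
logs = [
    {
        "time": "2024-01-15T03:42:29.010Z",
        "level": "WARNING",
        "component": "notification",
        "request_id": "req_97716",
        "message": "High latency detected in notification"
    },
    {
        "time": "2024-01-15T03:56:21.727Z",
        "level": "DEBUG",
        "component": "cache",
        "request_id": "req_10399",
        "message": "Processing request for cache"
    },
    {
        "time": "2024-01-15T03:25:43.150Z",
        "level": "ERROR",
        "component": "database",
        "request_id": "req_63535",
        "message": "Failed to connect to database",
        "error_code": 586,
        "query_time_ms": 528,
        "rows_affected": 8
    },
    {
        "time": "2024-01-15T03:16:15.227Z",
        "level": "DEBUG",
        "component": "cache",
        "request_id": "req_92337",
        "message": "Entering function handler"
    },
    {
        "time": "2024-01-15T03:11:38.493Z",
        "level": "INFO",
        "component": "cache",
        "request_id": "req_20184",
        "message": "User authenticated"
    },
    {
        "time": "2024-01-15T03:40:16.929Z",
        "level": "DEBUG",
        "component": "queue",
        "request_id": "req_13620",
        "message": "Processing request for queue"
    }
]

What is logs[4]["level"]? "INFO"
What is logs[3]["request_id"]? "req_92337"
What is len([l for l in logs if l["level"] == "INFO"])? 1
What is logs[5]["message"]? "Processing request for queue"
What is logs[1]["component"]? "cache"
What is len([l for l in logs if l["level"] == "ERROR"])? 1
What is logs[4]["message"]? "User authenticated"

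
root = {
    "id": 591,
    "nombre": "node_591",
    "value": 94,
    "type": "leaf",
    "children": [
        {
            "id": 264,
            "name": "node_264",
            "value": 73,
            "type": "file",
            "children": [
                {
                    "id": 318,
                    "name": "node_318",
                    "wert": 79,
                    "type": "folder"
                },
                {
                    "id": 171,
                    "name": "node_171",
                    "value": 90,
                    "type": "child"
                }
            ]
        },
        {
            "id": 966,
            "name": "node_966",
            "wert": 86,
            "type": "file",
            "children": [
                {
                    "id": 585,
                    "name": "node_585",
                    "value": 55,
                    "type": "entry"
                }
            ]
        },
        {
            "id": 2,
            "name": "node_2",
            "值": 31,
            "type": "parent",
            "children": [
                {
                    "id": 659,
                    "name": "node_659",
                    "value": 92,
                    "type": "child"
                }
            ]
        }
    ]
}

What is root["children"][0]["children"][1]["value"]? 90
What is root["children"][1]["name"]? "node_966"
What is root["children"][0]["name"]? "node_264"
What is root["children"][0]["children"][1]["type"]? "child"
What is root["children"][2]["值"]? 31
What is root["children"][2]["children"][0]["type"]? "child"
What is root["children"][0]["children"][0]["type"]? "folder"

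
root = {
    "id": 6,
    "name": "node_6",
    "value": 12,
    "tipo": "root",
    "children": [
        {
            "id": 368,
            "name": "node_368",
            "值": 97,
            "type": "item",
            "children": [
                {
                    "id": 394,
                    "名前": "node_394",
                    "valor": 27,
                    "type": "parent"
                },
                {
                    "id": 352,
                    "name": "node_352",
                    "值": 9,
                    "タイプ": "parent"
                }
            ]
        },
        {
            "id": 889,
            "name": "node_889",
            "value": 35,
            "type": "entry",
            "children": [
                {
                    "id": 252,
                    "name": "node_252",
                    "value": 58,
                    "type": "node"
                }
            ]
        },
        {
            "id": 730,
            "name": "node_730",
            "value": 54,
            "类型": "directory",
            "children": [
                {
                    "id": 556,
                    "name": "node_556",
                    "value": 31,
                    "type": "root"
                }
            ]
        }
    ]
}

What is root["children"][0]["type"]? "item"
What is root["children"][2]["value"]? 54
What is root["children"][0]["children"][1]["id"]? 352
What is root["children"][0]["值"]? 97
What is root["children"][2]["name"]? "node_730"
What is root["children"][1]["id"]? 889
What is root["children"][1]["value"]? 35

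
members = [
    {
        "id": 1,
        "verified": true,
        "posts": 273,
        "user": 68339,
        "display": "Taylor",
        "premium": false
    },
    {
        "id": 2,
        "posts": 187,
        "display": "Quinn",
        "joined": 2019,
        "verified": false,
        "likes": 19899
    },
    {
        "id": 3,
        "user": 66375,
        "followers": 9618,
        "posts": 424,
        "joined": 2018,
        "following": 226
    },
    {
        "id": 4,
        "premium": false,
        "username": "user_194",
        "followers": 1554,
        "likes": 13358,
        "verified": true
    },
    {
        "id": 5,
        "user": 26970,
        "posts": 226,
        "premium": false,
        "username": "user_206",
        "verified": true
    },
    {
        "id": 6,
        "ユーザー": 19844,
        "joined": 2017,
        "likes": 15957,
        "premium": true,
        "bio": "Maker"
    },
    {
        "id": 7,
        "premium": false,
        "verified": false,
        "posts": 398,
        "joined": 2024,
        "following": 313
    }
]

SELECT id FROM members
[1, 2, 3, 4, 5, 6, 7]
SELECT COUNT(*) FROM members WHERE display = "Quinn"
1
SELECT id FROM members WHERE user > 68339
[]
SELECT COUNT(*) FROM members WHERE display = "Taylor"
1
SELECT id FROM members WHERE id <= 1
[1]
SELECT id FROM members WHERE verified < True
[2, 7]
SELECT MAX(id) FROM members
7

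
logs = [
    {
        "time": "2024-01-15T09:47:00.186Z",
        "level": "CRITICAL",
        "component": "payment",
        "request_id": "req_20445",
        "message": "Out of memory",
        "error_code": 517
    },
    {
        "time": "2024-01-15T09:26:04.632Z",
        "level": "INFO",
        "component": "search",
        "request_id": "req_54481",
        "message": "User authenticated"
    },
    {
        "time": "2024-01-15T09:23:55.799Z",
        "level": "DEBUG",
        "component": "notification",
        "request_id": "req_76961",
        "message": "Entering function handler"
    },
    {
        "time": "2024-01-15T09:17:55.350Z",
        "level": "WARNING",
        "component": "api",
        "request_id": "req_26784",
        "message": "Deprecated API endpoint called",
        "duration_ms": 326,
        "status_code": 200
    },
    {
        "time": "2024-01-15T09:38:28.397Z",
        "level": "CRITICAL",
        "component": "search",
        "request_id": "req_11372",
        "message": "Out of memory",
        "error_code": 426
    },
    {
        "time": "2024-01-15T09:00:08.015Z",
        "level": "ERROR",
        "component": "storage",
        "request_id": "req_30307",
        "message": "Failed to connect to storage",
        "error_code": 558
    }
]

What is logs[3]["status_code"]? 200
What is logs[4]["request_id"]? "req_11372"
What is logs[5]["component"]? "storage"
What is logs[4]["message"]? "Out of memory"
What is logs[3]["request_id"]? "req_26784"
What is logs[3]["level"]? "WARNING"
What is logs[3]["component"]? "api"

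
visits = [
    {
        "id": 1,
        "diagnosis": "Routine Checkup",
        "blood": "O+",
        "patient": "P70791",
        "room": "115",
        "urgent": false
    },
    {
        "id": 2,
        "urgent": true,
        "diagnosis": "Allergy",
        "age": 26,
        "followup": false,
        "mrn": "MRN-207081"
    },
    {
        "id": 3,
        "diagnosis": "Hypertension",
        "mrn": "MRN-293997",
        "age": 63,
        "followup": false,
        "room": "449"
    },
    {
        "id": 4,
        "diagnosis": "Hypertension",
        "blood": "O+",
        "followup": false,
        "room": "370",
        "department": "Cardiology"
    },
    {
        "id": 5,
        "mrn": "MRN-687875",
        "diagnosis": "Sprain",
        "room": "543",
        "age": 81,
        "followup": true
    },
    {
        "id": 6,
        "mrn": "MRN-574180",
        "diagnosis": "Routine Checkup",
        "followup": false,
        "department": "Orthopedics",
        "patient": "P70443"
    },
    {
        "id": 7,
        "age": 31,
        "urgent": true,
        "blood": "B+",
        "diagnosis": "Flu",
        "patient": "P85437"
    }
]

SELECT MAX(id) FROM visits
7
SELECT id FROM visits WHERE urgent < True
[1]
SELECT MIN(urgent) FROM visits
False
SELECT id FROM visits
[1, 2, 3, 4, 5, 6, 7]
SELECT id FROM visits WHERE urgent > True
[]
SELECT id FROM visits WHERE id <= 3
[1, 2, 3]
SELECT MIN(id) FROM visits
1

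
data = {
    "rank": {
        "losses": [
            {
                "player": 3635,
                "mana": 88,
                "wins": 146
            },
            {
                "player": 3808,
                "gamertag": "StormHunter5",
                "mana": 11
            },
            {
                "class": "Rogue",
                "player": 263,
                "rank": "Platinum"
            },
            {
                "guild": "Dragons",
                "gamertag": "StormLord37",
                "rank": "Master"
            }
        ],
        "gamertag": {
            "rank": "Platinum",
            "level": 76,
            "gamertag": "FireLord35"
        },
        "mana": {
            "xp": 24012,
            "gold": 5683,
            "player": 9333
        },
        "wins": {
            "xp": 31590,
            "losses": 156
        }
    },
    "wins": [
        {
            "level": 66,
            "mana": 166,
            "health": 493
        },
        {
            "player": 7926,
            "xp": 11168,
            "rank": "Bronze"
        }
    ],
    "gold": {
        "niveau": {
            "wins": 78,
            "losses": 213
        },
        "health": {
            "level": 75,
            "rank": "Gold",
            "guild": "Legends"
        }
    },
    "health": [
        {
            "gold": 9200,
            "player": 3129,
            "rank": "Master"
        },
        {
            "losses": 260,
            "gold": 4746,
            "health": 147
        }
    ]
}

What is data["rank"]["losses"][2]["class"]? "Rogue"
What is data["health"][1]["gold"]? 4746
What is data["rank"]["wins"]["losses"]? 156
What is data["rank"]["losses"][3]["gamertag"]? "StormLord37"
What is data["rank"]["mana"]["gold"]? 5683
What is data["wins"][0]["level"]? 66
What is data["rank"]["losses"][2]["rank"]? "Platinum"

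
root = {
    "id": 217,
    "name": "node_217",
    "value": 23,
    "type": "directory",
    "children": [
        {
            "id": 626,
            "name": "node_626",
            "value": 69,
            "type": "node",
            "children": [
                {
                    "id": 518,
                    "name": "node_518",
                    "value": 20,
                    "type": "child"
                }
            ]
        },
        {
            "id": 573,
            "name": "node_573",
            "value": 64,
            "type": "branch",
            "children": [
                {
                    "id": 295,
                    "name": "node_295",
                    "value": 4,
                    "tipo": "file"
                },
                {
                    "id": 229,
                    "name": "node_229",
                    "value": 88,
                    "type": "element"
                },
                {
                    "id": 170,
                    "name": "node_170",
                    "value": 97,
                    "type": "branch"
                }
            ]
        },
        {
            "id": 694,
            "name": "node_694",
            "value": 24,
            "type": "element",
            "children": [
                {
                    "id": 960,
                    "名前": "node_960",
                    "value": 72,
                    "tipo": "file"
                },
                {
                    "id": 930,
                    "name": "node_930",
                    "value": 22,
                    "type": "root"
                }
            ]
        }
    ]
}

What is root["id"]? 217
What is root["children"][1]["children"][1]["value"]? 88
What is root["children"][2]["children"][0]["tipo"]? "file"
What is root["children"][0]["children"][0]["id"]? 518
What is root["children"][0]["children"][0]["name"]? "node_518"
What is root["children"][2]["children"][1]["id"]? 930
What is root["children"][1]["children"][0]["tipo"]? "file"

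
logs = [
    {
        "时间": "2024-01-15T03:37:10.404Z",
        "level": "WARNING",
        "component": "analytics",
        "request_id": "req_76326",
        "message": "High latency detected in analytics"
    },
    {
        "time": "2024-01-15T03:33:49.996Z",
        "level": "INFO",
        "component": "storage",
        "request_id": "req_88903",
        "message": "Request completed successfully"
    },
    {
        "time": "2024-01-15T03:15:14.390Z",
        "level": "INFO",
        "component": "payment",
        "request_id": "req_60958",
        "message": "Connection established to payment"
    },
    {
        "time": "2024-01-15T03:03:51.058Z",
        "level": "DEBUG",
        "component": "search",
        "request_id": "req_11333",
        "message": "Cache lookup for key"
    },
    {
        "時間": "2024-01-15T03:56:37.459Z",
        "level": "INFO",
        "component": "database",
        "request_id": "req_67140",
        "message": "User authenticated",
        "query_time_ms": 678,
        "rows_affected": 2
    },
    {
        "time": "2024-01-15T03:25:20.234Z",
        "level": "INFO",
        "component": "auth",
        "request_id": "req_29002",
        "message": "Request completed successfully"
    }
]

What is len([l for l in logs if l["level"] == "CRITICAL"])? 0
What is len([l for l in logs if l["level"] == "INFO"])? 4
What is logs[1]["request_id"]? "req_88903"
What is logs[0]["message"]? "High latency detected in analytics"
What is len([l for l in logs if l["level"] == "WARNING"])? 1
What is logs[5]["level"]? "INFO"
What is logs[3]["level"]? "DEBUG"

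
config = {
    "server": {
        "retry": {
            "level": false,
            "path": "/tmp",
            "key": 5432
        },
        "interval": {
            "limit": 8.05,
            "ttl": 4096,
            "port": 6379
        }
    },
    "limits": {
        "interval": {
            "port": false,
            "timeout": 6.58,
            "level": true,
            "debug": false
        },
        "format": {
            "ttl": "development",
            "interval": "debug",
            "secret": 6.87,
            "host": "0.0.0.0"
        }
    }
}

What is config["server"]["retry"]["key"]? 5432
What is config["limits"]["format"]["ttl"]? "development"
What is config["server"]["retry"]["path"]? "/tmp"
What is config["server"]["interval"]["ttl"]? 4096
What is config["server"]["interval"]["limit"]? 8.05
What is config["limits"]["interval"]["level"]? True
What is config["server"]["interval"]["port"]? 6379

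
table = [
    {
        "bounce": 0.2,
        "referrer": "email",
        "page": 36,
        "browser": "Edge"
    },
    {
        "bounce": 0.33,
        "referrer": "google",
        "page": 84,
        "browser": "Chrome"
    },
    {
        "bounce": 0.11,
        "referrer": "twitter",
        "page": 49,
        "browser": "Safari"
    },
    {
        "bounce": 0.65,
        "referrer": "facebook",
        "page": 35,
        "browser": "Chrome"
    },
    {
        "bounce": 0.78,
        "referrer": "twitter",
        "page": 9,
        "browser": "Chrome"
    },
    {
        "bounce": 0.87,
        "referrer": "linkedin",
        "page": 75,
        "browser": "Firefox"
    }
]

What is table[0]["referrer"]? "email"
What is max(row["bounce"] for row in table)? 0.87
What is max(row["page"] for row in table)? 84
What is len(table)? 6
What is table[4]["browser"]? "Chrome"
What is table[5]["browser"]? "Firefox"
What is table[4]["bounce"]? 0.78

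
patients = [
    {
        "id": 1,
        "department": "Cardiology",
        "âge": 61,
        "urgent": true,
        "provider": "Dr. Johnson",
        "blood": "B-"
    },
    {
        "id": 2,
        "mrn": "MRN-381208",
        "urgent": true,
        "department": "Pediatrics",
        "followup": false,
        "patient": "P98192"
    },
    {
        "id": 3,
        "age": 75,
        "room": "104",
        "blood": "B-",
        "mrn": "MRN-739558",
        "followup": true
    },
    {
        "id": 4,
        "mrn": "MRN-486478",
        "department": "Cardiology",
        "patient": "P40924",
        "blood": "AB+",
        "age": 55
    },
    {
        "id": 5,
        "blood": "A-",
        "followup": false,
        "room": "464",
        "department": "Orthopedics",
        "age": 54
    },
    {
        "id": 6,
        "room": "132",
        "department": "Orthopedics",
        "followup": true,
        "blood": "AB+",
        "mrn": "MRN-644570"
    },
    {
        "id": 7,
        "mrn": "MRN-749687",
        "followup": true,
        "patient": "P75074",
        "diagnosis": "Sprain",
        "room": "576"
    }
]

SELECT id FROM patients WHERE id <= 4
[1, 2, 3, 4]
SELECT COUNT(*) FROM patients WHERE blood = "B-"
2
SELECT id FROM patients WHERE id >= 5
[5, 6, 7]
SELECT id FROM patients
[1, 2, 3, 4, 5, 6, 7]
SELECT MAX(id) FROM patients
7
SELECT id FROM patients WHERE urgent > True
[]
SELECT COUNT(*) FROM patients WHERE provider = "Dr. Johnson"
1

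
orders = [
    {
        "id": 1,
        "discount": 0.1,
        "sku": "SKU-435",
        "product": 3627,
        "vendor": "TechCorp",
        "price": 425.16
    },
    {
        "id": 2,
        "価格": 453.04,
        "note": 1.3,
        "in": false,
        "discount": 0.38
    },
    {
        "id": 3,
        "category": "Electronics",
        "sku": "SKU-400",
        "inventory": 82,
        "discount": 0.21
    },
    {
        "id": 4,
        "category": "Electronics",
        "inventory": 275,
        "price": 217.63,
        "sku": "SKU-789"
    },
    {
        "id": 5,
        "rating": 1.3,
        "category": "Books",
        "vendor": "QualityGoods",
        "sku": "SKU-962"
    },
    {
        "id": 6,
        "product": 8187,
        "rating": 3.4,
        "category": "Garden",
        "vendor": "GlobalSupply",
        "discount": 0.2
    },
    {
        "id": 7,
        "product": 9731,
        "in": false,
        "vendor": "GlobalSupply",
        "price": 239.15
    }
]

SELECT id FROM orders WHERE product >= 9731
[7]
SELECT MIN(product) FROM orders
3627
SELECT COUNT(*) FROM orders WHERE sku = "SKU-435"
1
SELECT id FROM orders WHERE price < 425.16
[4, 7]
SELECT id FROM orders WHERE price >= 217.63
[1, 4, 7]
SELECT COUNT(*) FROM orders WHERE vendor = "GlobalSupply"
2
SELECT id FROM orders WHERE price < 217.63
[]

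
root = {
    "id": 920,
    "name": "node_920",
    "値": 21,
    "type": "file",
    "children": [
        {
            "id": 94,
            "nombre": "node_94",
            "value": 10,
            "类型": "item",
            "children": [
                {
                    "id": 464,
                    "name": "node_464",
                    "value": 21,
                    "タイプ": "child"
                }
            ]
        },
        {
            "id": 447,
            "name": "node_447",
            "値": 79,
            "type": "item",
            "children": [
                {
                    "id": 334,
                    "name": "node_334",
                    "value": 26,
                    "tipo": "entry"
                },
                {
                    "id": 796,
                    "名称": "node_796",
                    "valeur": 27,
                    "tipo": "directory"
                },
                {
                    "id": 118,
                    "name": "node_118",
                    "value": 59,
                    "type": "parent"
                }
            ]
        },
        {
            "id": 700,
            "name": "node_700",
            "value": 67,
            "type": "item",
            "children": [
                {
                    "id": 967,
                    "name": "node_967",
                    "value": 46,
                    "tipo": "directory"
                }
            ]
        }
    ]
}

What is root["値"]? 21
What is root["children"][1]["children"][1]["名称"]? "node_796"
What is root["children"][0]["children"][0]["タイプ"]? "child"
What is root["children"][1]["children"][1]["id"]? 796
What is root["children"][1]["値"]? 79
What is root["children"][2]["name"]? "node_700"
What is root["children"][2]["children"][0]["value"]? 46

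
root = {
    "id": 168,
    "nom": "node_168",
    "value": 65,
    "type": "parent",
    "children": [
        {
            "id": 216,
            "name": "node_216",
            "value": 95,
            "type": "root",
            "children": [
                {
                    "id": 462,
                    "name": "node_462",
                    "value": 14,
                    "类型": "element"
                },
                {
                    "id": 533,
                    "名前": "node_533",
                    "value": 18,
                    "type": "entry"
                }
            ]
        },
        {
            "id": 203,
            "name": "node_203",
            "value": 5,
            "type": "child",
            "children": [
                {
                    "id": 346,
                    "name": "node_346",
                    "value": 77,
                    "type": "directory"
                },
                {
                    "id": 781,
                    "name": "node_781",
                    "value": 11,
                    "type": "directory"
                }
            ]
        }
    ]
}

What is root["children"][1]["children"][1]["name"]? "node_781"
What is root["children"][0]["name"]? "node_216"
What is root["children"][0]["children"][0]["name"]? "node_462"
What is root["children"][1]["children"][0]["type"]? "directory"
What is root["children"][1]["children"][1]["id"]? 781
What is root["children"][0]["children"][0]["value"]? 14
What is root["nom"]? "node_168"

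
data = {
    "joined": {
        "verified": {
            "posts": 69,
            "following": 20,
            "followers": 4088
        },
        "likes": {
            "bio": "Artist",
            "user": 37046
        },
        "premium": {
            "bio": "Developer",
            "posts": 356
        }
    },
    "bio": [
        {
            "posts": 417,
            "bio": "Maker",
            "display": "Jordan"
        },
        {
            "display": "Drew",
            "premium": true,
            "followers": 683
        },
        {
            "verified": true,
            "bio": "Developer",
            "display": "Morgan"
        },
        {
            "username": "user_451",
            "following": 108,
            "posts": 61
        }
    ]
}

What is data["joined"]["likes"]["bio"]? "Artist"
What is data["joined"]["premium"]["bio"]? "Developer"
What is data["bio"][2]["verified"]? True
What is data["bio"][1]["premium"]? True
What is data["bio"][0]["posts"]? 417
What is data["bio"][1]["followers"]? 683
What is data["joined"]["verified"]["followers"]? 4088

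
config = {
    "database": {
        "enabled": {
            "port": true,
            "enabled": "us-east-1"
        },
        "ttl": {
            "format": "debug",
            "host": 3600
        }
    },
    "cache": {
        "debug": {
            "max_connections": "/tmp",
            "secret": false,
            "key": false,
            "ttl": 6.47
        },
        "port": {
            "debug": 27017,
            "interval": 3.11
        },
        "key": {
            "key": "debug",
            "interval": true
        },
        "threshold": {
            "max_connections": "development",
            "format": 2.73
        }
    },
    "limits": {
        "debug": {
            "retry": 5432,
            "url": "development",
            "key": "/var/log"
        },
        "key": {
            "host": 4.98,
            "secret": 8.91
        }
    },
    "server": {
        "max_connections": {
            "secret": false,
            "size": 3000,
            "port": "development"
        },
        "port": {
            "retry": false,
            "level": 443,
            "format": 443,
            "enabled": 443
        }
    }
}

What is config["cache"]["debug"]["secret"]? False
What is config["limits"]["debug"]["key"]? "/var/log"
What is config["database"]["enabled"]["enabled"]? "us-east-1"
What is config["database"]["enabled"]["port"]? True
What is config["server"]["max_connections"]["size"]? 3000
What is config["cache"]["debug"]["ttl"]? 6.47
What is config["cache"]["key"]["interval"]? True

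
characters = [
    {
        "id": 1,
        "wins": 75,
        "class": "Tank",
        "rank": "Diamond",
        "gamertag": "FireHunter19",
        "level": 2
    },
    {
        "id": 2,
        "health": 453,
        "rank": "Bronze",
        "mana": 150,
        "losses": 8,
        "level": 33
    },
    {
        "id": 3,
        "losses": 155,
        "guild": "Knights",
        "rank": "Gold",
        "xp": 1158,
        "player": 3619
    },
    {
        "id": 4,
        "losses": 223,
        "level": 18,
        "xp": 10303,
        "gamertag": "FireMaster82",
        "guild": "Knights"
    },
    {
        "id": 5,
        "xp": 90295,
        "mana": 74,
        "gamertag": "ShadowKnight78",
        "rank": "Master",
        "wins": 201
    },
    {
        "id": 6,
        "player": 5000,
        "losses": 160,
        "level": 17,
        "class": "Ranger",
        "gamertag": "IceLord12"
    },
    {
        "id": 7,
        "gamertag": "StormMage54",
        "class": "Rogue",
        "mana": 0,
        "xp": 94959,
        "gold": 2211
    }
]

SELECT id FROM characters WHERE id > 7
[]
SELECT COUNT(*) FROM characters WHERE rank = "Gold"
1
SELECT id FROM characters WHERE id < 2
[1]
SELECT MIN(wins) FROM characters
75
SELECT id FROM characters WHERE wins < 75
[]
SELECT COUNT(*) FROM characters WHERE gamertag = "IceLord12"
1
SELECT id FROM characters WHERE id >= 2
[2, 3, 4, 5, 6, 7]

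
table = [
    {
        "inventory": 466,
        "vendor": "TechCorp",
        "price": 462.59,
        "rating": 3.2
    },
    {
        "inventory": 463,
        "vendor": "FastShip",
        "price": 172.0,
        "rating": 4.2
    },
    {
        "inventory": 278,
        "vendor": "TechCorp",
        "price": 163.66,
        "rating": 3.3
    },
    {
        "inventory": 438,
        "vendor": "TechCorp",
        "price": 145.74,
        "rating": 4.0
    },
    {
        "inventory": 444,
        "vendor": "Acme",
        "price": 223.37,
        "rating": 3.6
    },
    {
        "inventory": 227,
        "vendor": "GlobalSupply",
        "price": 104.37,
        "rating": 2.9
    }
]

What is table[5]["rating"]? 2.9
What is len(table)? 6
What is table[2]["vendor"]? "TechCorp"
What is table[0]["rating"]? 3.2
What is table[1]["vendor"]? "FastShip"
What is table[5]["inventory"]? 227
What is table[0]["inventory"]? 466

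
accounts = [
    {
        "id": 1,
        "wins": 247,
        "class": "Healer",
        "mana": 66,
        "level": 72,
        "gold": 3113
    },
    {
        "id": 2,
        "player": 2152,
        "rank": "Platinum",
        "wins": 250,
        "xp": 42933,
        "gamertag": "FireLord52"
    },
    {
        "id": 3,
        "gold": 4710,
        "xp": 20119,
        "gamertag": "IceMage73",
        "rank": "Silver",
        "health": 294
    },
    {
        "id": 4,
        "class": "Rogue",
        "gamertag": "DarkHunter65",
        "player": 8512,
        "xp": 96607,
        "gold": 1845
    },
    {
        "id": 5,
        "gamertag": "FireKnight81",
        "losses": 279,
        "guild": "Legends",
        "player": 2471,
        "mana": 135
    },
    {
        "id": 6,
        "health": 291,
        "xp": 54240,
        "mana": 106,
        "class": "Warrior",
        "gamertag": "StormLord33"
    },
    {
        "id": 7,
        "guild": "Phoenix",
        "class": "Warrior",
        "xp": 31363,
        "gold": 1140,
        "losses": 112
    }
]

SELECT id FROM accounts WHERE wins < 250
[1]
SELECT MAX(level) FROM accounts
72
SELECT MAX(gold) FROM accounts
4710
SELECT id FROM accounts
[1, 2, 3, 4, 5, 6, 7]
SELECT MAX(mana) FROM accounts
135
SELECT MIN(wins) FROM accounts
247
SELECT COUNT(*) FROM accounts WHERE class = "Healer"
1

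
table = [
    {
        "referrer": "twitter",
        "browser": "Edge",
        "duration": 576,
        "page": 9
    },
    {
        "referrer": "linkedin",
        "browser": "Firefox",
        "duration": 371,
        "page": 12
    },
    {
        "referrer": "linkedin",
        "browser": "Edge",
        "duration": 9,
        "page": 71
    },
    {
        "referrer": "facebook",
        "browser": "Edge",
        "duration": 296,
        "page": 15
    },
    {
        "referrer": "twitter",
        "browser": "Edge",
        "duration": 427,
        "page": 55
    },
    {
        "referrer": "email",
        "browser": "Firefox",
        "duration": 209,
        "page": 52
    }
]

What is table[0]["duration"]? 576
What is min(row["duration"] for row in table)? 9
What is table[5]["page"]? 52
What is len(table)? 6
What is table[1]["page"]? 12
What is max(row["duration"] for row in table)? 576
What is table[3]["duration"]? 296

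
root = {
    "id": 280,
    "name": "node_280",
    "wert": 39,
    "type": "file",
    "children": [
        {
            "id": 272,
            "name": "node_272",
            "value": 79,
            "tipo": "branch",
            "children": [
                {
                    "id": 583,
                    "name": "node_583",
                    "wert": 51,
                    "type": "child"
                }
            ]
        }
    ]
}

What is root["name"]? "node_280"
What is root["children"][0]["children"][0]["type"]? "child"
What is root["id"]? 280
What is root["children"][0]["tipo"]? "branch"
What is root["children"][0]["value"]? 79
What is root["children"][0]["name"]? "node_272"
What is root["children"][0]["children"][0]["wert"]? 51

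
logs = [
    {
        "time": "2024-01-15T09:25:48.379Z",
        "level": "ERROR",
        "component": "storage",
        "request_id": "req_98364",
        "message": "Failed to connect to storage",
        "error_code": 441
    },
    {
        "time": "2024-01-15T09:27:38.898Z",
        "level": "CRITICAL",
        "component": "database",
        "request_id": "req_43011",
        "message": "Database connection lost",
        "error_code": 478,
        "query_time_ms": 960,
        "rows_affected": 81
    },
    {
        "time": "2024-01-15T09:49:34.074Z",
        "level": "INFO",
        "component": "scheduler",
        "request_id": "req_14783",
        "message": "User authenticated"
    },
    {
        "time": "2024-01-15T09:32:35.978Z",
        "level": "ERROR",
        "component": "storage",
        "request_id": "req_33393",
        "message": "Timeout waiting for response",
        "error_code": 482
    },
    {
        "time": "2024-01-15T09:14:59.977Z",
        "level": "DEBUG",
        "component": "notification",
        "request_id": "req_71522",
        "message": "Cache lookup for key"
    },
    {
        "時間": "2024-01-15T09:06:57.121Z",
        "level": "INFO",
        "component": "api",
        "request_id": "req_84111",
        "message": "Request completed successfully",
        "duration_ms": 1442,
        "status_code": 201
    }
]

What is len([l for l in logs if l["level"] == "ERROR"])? 2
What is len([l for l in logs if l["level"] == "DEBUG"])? 1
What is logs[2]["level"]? "INFO"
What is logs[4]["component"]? "notification"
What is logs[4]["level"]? "DEBUG"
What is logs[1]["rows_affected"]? 81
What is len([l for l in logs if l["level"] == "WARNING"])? 0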